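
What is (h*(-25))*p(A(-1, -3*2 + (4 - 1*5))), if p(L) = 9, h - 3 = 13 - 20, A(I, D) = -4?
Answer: 900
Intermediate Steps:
h = -4 (h = 3 + (13 - 20) = 3 - 7 = -4)
(h*(-25))*p(A(-1, -3*2 + (4 - 1*5))) = -4*(-25)*9 = 100*9 = 900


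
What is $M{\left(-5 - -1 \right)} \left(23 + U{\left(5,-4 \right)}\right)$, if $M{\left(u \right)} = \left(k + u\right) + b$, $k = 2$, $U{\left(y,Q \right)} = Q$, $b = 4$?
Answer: $38$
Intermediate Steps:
$M{\left(u \right)} = 6 + u$ ($M{\left(u \right)} = \left(2 + u\right) + 4 = 6 + u$)
$M{\left(-5 - -1 \right)} \left(23 + U{\left(5,-4 \right)}\right) = \left(6 - 4\right) \left(23 - 4\right) = \left(6 + \left(-5 + 1\right)\right) 19 = \left(6 - 4\right) 19 = 2 \cdot 19 = 38$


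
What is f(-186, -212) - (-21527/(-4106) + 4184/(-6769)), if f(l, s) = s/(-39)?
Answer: 879291367/1083947046 ≈ 0.81119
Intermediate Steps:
f(l, s) = -s/39 (f(l, s) = s*(-1/39) = -s/39)
f(-186, -212) - (-21527/(-4106) + 4184/(-6769)) = -1/39*(-212) - (-21527/(-4106) + 4184/(-6769)) = 212/39 - (-21527*(-1/4106) + 4184*(-1/6769)) = 212/39 - (21527/4106 - 4184/6769) = 212/39 - 1*128536759/27793514 = 212/39 - 128536759/27793514 = 879291367/1083947046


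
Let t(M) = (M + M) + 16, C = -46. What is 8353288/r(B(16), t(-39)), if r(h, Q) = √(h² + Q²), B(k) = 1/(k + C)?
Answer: 250598640*√3459601/3459601 ≈ 1.3473e+5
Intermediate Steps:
B(k) = 1/(-46 + k) (B(k) = 1/(k - 46) = 1/(-46 + k))
t(M) = 16 + 2*M (t(M) = 2*M + 16 = 16 + 2*M)
r(h, Q) = √(Q² + h²)
8353288/r(B(16), t(-39)) = 8353288/(√((16 + 2*(-39))² + (1/(-46 + 16))²)) = 8353288/(√((16 - 78)² + (1/(-30))²)) = 8353288/(√((-62)² + (-1/30)²)) = 8353288/(√(3844 + 1/900)) = 8353288/(√(3459601/900)) = 8353288/((√3459601/30)) = 8353288*(30*√3459601/3459601) = 250598640*√3459601/3459601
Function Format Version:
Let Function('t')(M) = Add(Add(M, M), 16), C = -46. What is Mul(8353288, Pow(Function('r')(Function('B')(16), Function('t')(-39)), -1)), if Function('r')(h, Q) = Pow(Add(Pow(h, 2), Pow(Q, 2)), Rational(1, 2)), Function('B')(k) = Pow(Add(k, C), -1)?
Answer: Mul(Rational(250598640, 3459601), Pow(3459601, Rational(1, 2))) ≈ 1.3473e+5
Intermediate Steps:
Function('B')(k) = Pow(Add(-46, k), -1) (Function('B')(k) = Pow(Add(k, -46), -1) = Pow(Add(-46, k), -1))
Function('t')(M) = Add(16, Mul(2, M)) (Function('t')(M) = Add(Mul(2, M), 16) = Add(16, Mul(2, M)))
Function('r')(h, Q) = Pow(Add(Pow(Q, 2), Pow(h, 2)), Rational(1, 2))
Mul(8353288, Pow(Function('r')(Function('B')(16), Function('t')(-39)), -1)) = Mul(8353288, Pow(Pow(Add(Pow(Add(16, Mul(2, -39)), 2), Pow(Pow(Add(-46, 16), -1), 2)), Rational(1, 2)), -1)) = Mul(8353288, Pow(Pow(Add(Pow(Add(16, -78), 2), Pow(Pow(-30, -1), 2)), Rational(1, 2)), -1)) = Mul(8353288, Pow(Pow(Add(Pow(-62, 2), Pow(Rational(-1, 30), 2)), Rational(1, 2)), -1)) = Mul(8353288, Pow(Pow(Add(3844, Rational(1, 900)), Rational(1, 2)), -1)) = Mul(8353288, Pow(Pow(Rational(3459601, 900), Rational(1, 2)), -1)) = Mul(8353288, Pow(Mul(Rational(1, 30), Pow(3459601, Rational(1, 2))), -1)) = Mul(8353288, Mul(Rational(30, 3459601), Pow(3459601, Rational(1, 2)))) = Mul(Rational(250598640, 3459601), Pow(3459601, Rational(1, 2)))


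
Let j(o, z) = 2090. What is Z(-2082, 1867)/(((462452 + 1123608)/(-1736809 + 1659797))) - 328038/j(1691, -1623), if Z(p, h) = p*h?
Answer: 15628180944681/82871635 ≈ 1.8858e+5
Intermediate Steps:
Z(p, h) = h*p
Z(-2082, 1867)/(((462452 + 1123608)/(-1736809 + 1659797))) - 328038/j(1691, -1623) = (1867*(-2082))/(((462452 + 1123608)/(-1736809 + 1659797))) - 328038/2090 = -3887094/(1586060/(-77012)) - 328038*1/2090 = -3887094/(1586060*(-1/77012)) - 164019/1045 = -3887094/(-396515/19253) - 164019/1045 = -3887094*(-19253/396515) - 164019/1045 = 74838220782/396515 - 164019/1045 = 15628180944681/82871635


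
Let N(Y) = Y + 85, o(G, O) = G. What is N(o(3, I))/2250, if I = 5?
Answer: 44/1125 ≈ 0.039111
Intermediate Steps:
N(Y) = 85 + Y
N(o(3, I))/2250 = (85 + 3)/2250 = 88*(1/2250) = 44/1125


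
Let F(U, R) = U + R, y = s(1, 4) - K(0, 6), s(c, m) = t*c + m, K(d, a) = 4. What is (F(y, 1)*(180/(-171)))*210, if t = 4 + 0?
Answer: -21000/19 ≈ -1105.3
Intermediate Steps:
t = 4
s(c, m) = m + 4*c (s(c, m) = 4*c + m = m + 4*c)
y = 4 (y = (4 + 4*1) - 1*4 = (4 + 4) - 4 = 8 - 4 = 4)
F(U, R) = R + U
(F(y, 1)*(180/(-171)))*210 = ((1 + 4)*(180/(-171)))*210 = (5*(180*(-1/171)))*210 = (5*(-20/19))*210 = -100/19*210 = -21000/19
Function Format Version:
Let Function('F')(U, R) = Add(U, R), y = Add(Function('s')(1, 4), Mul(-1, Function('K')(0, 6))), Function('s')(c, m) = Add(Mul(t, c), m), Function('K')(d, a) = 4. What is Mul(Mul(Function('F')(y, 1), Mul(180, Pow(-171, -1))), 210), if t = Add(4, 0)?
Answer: Rational(-21000, 19) ≈ -1105.3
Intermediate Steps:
t = 4
Function('s')(c, m) = Add(m, Mul(4, c)) (Function('s')(c, m) = Add(Mul(4, c), m) = Add(m, Mul(4, c)))
y = 4 (y = Add(Add(4, Mul(4, 1)), Mul(-1, 4)) = Add(Add(4, 4), -4) = Add(8, -4) = 4)
Function('F')(U, R) = Add(R, U)
Mul(Mul(Function('F')(y, 1), Mul(180, Pow(-171, -1))), 210) = Mul(Mul(Add(1, 4), Mul(180, Pow(-171, -1))), 210) = Mul(Mul(5, Mul(180, Rational(-1, 171))), 210) = Mul(Mul(5, Rational(-20, 19)), 210) = Mul(Rational(-100, 19), 210) = Rational(-21000, 19)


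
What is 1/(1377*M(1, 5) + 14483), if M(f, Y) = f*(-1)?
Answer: 1/13106 ≈ 7.6301e-5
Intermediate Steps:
M(f, Y) = -f
1/(1377*M(1, 5) + 14483) = 1/(1377*(-1*1) + 14483) = 1/(1377*(-1) + 14483) = 1/(-1377 + 14483) = 1/13106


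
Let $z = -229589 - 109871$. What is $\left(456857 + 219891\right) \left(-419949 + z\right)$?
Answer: $-513928521932$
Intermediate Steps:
$z = -339460$
$\left(456857 + 219891\right) \left(-419949 + z\right) = \left(456857 + 219891\right) \left(-419949 - 339460\right) = 676748 \left(-759409\right) = -513928521932$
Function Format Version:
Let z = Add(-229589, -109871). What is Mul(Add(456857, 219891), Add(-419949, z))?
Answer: -513928521932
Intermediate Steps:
z = -339460
Mul(Add(456857, 219891), Add(-419949, z)) = Mul(Add(456857, 219891), Add(-419949, -339460)) = Mul(676748, -759409) = -513928521932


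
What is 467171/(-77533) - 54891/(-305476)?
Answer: -138453664493/23684470708 ≈ -5.8458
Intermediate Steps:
467171/(-77533) - 54891/(-305476) = 467171*(-1/77533) - 54891*(-1/305476) = -467171/77533 + 54891/305476 = -138453664493/23684470708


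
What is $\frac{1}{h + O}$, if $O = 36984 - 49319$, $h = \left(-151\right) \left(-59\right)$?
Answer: $- \frac{1}{3426} \approx -0.00029189$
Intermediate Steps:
$h = 8909$
$O = -12335$
$\frac{1}{h + O} = \frac{1}{8909 - 12335} = \frac{1}{-3426} = - \frac{1}{3426}$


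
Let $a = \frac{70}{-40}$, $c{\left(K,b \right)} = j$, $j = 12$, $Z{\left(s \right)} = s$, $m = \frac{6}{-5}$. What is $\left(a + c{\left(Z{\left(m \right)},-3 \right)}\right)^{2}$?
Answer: $\frac{1681}{16} \approx 105.06$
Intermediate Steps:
$m = - \frac{6}{5}$ ($m = 6 \left(- \frac{1}{5}\right) = - \frac{6}{5} \approx -1.2$)
$c{\left(K,b \right)} = 12$
$a = - \frac{7}{4}$ ($a = 70 \left(- \frac{1}{40}\right) = - \frac{7}{4} \approx -1.75$)
$\left(a + c{\left(Z{\left(m \right)},-3 \right)}\right)^{2} = \left(- \frac{7}{4} + 12\right)^{2} = \left(\frac{41}{4}\right)^{2} = \frac{1681}{16}$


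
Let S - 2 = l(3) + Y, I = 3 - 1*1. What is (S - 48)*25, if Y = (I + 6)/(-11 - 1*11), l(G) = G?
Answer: -11925/11 ≈ -1084.1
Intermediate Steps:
I = 2 (I = 3 - 1 = 2)
Y = -4/11 (Y = (2 + 6)/(-11 - 1*11) = 8/(-11 - 11) = 8/(-22) = 8*(-1/22) = -4/11 ≈ -0.36364)
S = 51/11 (S = 2 + (3 - 4/11) = 2 + 29/11 = 51/11 ≈ 4.6364)
(S - 48)*25 = (51/11 - 48)*25 = -477/11*25 = -11925/11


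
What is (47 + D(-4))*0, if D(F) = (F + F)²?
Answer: 0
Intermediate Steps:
D(F) = 4*F² (D(F) = (2*F)² = 4*F²)
(47 + D(-4))*0 = (47 + 4*(-4)²)*0 = (47 + 4*16)*0 = (47 + 64)*0 = 111*0 = 0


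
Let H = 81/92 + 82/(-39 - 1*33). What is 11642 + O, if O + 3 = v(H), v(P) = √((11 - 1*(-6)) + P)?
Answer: 11639 + √318826/138 ≈ 11643.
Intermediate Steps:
H = -107/414 (H = 81*(1/92) + 82/(-39 - 33) = 81/92 + 82/(-72) = 81/92 + 82*(-1/72) = 81/92 - 41/36 = -107/414 ≈ -0.25845)
v(P) = √(17 + P) (v(P) = √((11 + 6) + P) = √(17 + P))
O = -3 + √318826/138 (O = -3 + √(17 - 107/414) = -3 + √(6931/414) = -3 + √318826/138 ≈ 1.0916)
11642 + O = 11642 + (-3 + √318826/138) = 11639 + √318826/138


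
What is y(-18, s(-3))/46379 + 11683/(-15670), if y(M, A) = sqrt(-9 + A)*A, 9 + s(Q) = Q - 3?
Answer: -11683/15670 - 30*I*sqrt(6)/46379 ≈ -0.74556 - 0.0015844*I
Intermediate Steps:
s(Q) = -12 + Q (s(Q) = -9 + (Q - 3) = -9 + (-3 + Q) = -12 + Q)
y(M, A) = A*sqrt(-9 + A)
y(-18, s(-3))/46379 + 11683/(-15670) = ((-12 - 3)*sqrt(-9 + (-12 - 3)))/46379 + 11683/(-15670) = -15*sqrt(-9 - 15)*(1/46379) + 11683*(-1/15670) = -30*I*sqrt(6)*(1/46379) - 11683/15670 = -30*I*sqrt(6)/46379 - 11683/15670 = -11683/15670 - 30*I*sqrt(6)/46379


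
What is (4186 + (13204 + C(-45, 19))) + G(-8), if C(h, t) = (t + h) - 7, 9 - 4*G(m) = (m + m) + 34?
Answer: 69419/4 ≈ 17355.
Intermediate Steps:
G(m) = -25/4 - m/2 (G(m) = 9/4 - ((m + m) + 34)/4 = 9/4 - (2*m + 34)/4 = 9/4 - (34 + 2*m)/4 = 9/4 + (-17/2 - m/2) = -25/4 - m/2)
C(h, t) = -7 + h + t (C(h, t) = (h + t) - 7 = -7 + h + t)
(4186 + (13204 + C(-45, 19))) + G(-8) = (4186 + (13204 + (-7 - 45 + 19))) + (-25/4 - ½*(-8)) = (4186 + (13204 - 33)) + (-25/4 + 4) = (4186 + 13171) - 9/4 = 17357 - 9/4 = 69419/4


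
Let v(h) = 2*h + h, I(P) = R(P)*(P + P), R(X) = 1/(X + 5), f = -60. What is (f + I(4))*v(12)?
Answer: -2128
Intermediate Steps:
R(X) = 1/(5 + X)
I(P) = 2*P/(5 + P) (I(P) = (P + P)/(5 + P) = (2*P)/(5 + P) = 2*P/(5 + P))
v(h) = 3*h
(f + I(4))*v(12) = (-60 + 2*4/(5 + 4))*(3*12) = (-60 + 2*4/9)*36 = (-60 + 2*4*(⅑))*36 = (-60 + 8/9)*36 = -532/9*36 = -2128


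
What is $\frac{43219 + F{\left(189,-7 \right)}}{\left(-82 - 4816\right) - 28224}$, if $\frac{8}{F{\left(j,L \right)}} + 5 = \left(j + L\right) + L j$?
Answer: $- \frac{24764483}{18978906} \approx -1.3048$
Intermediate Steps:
$F{\left(j,L \right)} = \frac{8}{-5 + L + j + L j}$ ($F{\left(j,L \right)} = \frac{8}{-5 + \left(\left(j + L\right) + L j\right)} = \frac{8}{-5 + \left(\left(L + j\right) + L j\right)} = \frac{8}{-5 + \left(L + j + L j\right)} = \frac{8}{-5 + L + j + L j}$)
$\frac{43219 + F{\left(189,-7 \right)}}{\left(-82 - 4816\right) - 28224} = \frac{43219 + \frac{8}{-5 - 7 + 189 - 1323}}{\left(-82 - 4816\right) - 28224} = \frac{43219 + \frac{8}{-1146}}{-4898 - 28224} = \frac{43219 + 8 \left(- \frac{1}{1146}\right)}{-33122} = \left(43219 - \frac{4}{573}\right) \left(- \frac{1}{33122}\right) = \frac{24764483}{573} \left(- \frac{1}{33122}\right) = - \frac{24764483}{18978906}$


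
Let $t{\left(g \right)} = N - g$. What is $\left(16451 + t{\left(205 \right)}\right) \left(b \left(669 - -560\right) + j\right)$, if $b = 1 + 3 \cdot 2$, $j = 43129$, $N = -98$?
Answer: $835368336$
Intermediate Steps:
$b = 7$ ($b = 1 + 6 = 7$)
$t{\left(g \right)} = -98 - g$
$\left(16451 + t{\left(205 \right)}\right) \left(b \left(669 - -560\right) + j\right) = \left(16451 - 303\right) \left(7 \left(669 - -560\right) + 43129\right) = \left(16451 - 303\right) \left(7 \left(669 + 560\right) + 43129\right) = \left(16451 - 303\right) \left(7 \cdot 1229 + 43129\right) = 16148 \left(8603 + 43129\right) = 16148 \cdot 51732 = 835368336$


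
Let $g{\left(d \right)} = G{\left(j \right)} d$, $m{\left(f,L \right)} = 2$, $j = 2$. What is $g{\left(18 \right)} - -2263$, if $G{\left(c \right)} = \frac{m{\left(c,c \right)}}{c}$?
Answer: $2281$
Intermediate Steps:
$G{\left(c \right)} = \frac{2}{c}$
$g{\left(d \right)} = d$ ($g{\left(d \right)} = \frac{2}{2} d = 2 \cdot \frac{1}{2} d = 1 d = d$)
$g{\left(18 \right)} - -2263 = 18 - -2263 = 18 + 2263 = 2281$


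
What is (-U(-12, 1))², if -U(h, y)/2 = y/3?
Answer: 4/9 ≈ 0.44444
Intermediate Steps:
U(h, y) = -2*y/3
(-U(-12, 1))² = (-(-2)/3)² = (-1*(-⅔))² = (⅔)² = 4/9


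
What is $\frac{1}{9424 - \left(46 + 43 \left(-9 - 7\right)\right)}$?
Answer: $\frac{1}{10066} \approx 9.9344 \cdot 10^{-5}$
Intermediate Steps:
$\frac{1}{9424 - \left(46 + 43 \left(-9 - 7\right)\right)} = \frac{1}{9424 - -642} = \frac{1}{9424 + \left(-46 + 688\right)} = \frac{1}{9424 + 642} = \frac{1}{10066}$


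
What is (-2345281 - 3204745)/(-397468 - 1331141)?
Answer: 5550026/1728609 ≈ 3.2107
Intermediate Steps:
(-2345281 - 3204745)/(-397468 - 1331141) = -5550026/(-1728609) = -5550026*(-1/1728609) = 5550026/1728609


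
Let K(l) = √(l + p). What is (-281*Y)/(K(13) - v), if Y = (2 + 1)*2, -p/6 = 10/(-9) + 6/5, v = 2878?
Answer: 72784620/124243073 + 1686*√2805/124243073 ≈ 0.58654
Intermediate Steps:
p = -8/15 (p = -6*(10/(-9) + 6/5) = -6*(10*(-⅑) + 6*(⅕)) = -6*(-10/9 + 6/5) = -6*4/45 = -8/15 ≈ -0.53333)
Y = 6 (Y = 3*2 = 6)
K(l) = √(-8/15 + l) (K(l) = √(l - 8/15) = √(-8/15 + l))
(-281*Y)/(K(13) - v) = (-281*6)/(√(-120 + 225*13)/15 - 1*2878) = -1686/(√(-120 + 2925)/15 - 2878) = -1686/(√2805/15 - 2878) = -1686/(-2878 + √2805/15)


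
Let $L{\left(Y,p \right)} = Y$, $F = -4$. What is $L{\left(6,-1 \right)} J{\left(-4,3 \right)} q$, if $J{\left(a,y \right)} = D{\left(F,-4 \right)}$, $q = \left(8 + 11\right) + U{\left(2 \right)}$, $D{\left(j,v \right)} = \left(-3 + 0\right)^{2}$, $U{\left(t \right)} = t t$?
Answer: $1242$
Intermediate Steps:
$U{\left(t \right)} = t^{2}$
$D{\left(j,v \right)} = 9$ ($D{\left(j,v \right)} = \left(-3\right)^{2} = 9$)
$q = 23$ ($q = \left(8 + 11\right) + 2^{2} = 19 + 4 = 23$)
$J{\left(a,y \right)} = 9$
$L{\left(6,-1 \right)} J{\left(-4,3 \right)} q = 6 \cdot 9 \cdot 23 = 54 \cdot 23 = 1242$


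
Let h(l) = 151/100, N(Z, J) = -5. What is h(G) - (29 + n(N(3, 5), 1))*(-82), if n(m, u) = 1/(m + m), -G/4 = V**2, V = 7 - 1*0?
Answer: 237131/100 ≈ 2371.3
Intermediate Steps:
V = 7 (V = 7 + 0 = 7)
G = -196 (G = -4*7**2 = -4*49 = -196)
h(l) = 151/100 (h(l) = 151*(1/100) = 151/100)
n(m, u) = 1/(2*m)
h(G) - (29 + n(N(3, 5), 1))*(-82) = 151/100 - (29 + (1/2)/(-5))*(-82) = 151/100 - (29 + (1/2)*(-1/5))*(-82) = 151/100 - (29 - 1/10)*(-82) = 151/100 - 289*(-82)/10 = 151/100 - 1*(-11849/5) = 151/100 + 11849/5 = 237131/100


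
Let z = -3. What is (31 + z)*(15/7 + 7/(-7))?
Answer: 32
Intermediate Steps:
(31 + z)*(15/7 + 7/(-7)) = (31 - 3)*(15/7 + 7/(-7)) = 28*(15*(⅐) + 7*(-⅐)) = 28*(15/7 - 1) = 28*(8/7) = 32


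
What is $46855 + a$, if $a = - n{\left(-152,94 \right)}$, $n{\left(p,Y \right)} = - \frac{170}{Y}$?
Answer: $\frac{2202270}{47} \approx 46857.0$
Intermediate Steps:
$a = \frac{85}{47}$ ($a = - \frac{-170}{94} = \left(-1\right) \left(- \frac{85}{47}\right) = \frac{85}{47} \approx 1.8085$)
$46855 + a = 46855 + \frac{85}{47} = \frac{2202270}{47}$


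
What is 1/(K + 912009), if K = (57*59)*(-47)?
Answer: 1/753948 ≈ 1.3264e-6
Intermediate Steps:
K = -158061 (K = 3363*(-47) = -158061)
1/(K + 912009) = 1/(-158061 + 912009) = 1/753948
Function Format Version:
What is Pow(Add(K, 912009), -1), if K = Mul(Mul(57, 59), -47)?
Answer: Rational(1, 753948) ≈ 1.3264e-6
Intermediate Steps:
K = -158061 (K = Mul(3363, -47) = -158061)
Pow(Add(K, 912009), -1) = Pow(Add(-158061, 912009), -1) = Pow(753948, -1) = Rational(1, 753948)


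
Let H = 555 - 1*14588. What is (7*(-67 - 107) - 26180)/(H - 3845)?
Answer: 1957/1277 ≈ 1.5325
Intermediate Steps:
H = -14033 (H = 555 - 14588 = -14033)
(7*(-67 - 107) - 26180)/(H - 3845) = (7*(-67 - 107) - 26180)/(-14033 - 3845) = (7*(-174) - 26180)/(-17878) = (-1218 - 26180)*(-1/17878) = -27398*(-1/17878) = 1957/1277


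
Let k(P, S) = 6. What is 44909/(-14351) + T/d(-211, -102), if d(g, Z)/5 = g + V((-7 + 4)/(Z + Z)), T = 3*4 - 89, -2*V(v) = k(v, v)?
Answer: -46947603/15355570 ≈ -3.0574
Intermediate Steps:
V(v) = -3 (V(v) = -½*6 = -3)
T = -77 (T = 12 - 89 = -77)
d(g, Z) = -15 + 5*g (d(g, Z) = 5*(g - 3) = 5*(-3 + g) = -15 + 5*g)
44909/(-14351) + T/d(-211, -102) = 44909/(-14351) - 77/(-15 + 5*(-211)) = 44909*(-1/14351) - 77/(-15 - 1055) = -44909/14351 - 77/(-1070) = -44909/14351 - 77*(-1/1070) = -44909/14351 + 77/1070 = -46947603/15355570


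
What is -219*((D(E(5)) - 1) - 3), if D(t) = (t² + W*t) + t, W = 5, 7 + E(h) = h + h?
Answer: -5037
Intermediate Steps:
E(h) = -7 + 2*h (E(h) = -7 + (h + h) = -7 + 2*h)
D(t) = t² + 6*t (D(t) = (t² + 5*t) + t = t² + 6*t)
-219*((D(E(5)) - 1) - 3) = -219*(((-7 + 2*5)*(6 + (-7 + 2*5)) - 1) - 3) = -219*(((-7 + 10)*(6 + (-7 + 10)) - 1) - 3) = -219*((3*(6 + 3) - 1) - 3) = -219*((3*9 - 1) - 3) = -219*((27 - 1) - 3) = -219*(26 - 3) = -219*23 = -5037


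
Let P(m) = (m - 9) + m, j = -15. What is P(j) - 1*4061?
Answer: -4100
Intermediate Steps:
P(m) = -9 + 2*m (P(m) = (-9 + m) + m = -9 + 2*m)
P(j) - 1*4061 = (-9 + 2*(-15)) - 1*4061 = (-9 - 30) - 4061 = -39 - 4061 = -4100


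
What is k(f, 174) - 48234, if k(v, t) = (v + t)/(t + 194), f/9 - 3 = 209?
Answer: -8874015/184 ≈ -48228.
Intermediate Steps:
f = 1908 (f = 27 + 9*209 = 27 + 1881 = 1908)
k(v, t) = (t + v)/(194 + t)
k(f, 174) - 48234 = (174 + 1908)/(194 + 174) - 48234 = 2082/368 - 48234 = (1/368)*2082 - 48234 = 1041/184 - 48234 = -8874015/184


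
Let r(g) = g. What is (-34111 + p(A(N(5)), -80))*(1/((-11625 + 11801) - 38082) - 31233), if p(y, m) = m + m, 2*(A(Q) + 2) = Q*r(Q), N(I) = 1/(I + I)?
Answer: 40574057170829/37906 ≈ 1.0704e+9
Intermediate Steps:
N(I) = 1/(2*I)
A(Q) = -2 + Q²/2 (A(Q) = -2 + (Q*Q)/2 = -2 + Q²/2)
p(y, m) = 2*m
(-34111 + p(A(N(5)), -80))*(1/((-11625 + 11801) - 38082) - 31233) = (-34111 + 2*(-80))*(1/((-11625 + 11801) - 38082) - 31233) = (-34111 - 160)*(1/(176 - 38082) - 31233) = -34271*(1/(-37906) - 31233) = -34271*(-1/37906 - 31233) = -34271*(-1183918099/37906) = 40574057170829/37906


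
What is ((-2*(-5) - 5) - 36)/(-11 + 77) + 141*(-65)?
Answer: -604921/66 ≈ -9165.5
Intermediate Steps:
((-2*(-5) - 5) - 36)/(-11 + 77) + 141*(-65) = ((10 - 5) - 36)/66 - 9165 = (5 - 36)*(1/66) - 9165 = -31*1/66 - 9165 = -31/66 - 9165 = -604921/66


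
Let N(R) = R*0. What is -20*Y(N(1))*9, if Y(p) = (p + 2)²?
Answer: -720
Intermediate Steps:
N(R) = 0
Y(p) = (2 + p)²
-20*Y(N(1))*9 = -20*(2 + 0)²*9 = -20*2²*9 = -20*4*9 = -80*9 = -720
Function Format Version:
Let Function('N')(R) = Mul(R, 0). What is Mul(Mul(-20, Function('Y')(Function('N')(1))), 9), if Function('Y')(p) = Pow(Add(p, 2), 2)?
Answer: -720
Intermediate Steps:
Function('N')(R) = 0
Function('Y')(p) = Pow(Add(2, p), 2)
Mul(Mul(-20, Function('Y')(Function('N')(1))), 9) = Mul(Mul(-20, Pow(Add(2, 0), 2)), 9) = Mul(Mul(-20, Pow(2, 2)), 9) = Mul(Mul(-20, 4), 9) = Mul(-80, 9) = -720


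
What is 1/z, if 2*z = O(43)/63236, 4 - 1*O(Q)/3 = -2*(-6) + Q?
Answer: -126472/153 ≈ -826.61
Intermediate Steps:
O(Q) = -24 - 3*Q (O(Q) = 12 - 3*(-2*(-6) + Q) = 12 - 3*(12 + Q) = 12 + (-36 - 3*Q) = -24 - 3*Q)
z = -153/126472 (z = ((-24 - 3*43)/63236)/2 = ((-24 - 129)*(1/63236))/2 = (-153*1/63236)/2 = (½)*(-153/63236) = -153/126472 ≈ -0.0012098)
1/z = 1/(-153/126472) = -126472/153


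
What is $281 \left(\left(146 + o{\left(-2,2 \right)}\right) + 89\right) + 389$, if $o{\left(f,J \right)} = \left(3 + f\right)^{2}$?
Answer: $66705$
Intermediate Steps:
$281 \left(\left(146 + o{\left(-2,2 \right)}\right) + 89\right) + 389 = 281 \left(\left(146 + \left(3 - 2\right)^{2}\right) + 89\right) + 389 = 281 \left(\left(146 + 1^{2}\right) + 89\right) + 389 = 281 \left(\left(146 + 1\right) + 89\right) + 389 = 281 \left(147 + 89\right) + 389 = 281 \cdot 236 + 389 = 66316 + 389 = 66705$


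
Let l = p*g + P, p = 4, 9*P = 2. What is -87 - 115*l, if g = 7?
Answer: -29993/9 ≈ -3332.6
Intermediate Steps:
P = 2/9 (P = (⅑)*2 = 2/9 ≈ 0.22222)
l = 254/9 (l = 4*7 + 2/9 = 28 + 2/9 = 254/9 ≈ 28.222)
-87 - 115*l = -87 - 115*254/9 = -87 - 29210/9 = -29993/9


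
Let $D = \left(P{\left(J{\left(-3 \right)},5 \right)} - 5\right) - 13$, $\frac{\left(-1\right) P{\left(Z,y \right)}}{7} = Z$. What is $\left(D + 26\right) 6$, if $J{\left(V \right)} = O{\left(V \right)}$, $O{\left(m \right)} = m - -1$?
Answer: $132$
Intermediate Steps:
$O{\left(m \right)} = 1 + m$ ($O{\left(m \right)} = m + 1 = 1 + m$)
$J{\left(V \right)} = 1 + V$
$P{\left(Z,y \right)} = - 7 Z$
$D = -4$ ($D = \left(- 7 \left(1 - 3\right) - 5\right) - 13 = \left(\left(-7\right) \left(-2\right) - 5\right) - 13 = \left(14 - 5\right) - 13 = 9 - 13 = -4$)
$\left(D + 26\right) 6 = \left(-4 + 26\right) 6 = 22 \cdot 6 = 132$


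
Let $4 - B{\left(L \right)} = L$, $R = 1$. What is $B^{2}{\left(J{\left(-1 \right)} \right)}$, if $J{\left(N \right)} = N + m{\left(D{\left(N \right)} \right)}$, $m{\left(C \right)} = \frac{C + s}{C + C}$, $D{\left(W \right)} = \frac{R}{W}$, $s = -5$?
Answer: $4$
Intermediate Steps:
$D{\left(W \right)} = \frac{1}{W}$ ($D{\left(W \right)} = 1 \frac{1}{W} = \frac{1}{W}$)
$m{\left(C \right)} = \frac{-5 + C}{2 C}$ ($m{\left(C \right)} = \frac{C - 5}{C + C} = \frac{-5 + C}{2 C}$)
$J{\left(N \right)} = N + \frac{N \left(-5 + \frac{1}{N}\right)}{2}$ ($J{\left(N \right)} = N + \frac{-5 + \frac{1}{N}}{2 \frac{1}{N}} = N + \frac{N \left(-5 + \frac{1}{N}\right)}{2}$)
$B{\left(L \right)} = 4 - L$
$B^{2}{\left(J{\left(-1 \right)} \right)} = \left(4 - \left(\frac{1}{2} - - \frac{3}{2}\right)\right)^{2} = \left(4 - \left(\frac{1}{2} + \frac{3}{2}\right)\right)^{2} = \left(4 - 2\right)^{2} = 2^{2} = 4$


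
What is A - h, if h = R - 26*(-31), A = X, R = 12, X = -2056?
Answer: -2874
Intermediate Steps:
A = -2056
h = 818 (h = 12 - 26*(-31) = 12 + 806 = 818)
A - h = -2056 - 1*818 = -2056 - 818 = -2874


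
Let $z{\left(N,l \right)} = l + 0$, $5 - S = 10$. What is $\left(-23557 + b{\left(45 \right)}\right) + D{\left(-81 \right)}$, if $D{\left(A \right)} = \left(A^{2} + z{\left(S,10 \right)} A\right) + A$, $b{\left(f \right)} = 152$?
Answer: $-17735$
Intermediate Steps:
$S = -5$ ($S = 5 - 10 = -5$)
$z{\left(N,l \right)} = l$
$D{\left(A \right)} = A^{2} + 11 A$ ($D{\left(A \right)} = \left(A^{2} + 10 A\right) + A = A^{2} + 11 A$)
$\left(-23557 + b{\left(45 \right)}\right) + D{\left(-81 \right)} = \left(-23557 + 152\right) - 81 \left(11 - 81\right) = -23405 - -5670 = -23405 + 5670 = -17735$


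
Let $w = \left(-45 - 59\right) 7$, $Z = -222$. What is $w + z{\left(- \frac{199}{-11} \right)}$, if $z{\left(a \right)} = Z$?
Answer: $-950$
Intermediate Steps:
$z{\left(a \right)} = -222$
$w = -728$ ($w = \left(-104\right) 7 = -728$)
$w + z{\left(- \frac{199}{-11} \right)} = -728 - 222 = -950$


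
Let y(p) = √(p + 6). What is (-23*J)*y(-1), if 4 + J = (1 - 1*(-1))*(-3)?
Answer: 230*√5 ≈ 514.30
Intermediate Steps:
J = -10 (J = -4 + (1 - 1*(-1))*(-3) = -4 + (1 + 1)*(-3) = -4 + 2*(-3) = -4 - 6 = -10)
y(p) = √(6 + p)
(-23*J)*y(-1) = (-23*(-10))*√(6 - 1) = 230*√5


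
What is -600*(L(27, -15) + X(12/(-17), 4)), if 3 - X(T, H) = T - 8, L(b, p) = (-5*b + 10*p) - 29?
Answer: 3083400/17 ≈ 1.8138e+5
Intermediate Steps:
L(b, p) = -29 - 5*b + 10*p
X(T, H) = 11 - T (X(T, H) = 3 - (T - 8) = 3 - (-8 + T) = 3 + (8 - T) = 11 - T)
-600*(L(27, -15) + X(12/(-17), 4)) = -600*((-29 - 5*27 + 10*(-15)) + (11 - 12/(-17))) = -600*((-29 - 135 - 150) + (11 - 12*(-1)/17)) = -600*(-314 + (11 - 1*(-12/17))) = -600*(-314 + (11 + 12/17)) = -600*(-314 + 199/17) = -600*(-5139/17) = 3083400/17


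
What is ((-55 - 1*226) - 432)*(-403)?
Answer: 287339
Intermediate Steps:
((-55 - 1*226) - 432)*(-403) = ((-55 - 226) - 432)*(-403) = (-281 - 432)*(-403) = -713*(-403) = 287339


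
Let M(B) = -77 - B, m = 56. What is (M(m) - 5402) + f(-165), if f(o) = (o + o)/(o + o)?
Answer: -5534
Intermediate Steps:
f(o) = 1 (f(o) = (2*o)/((2*o)) = (2*o)*(1/(2*o)) = 1)
(M(m) - 5402) + f(-165) = ((-77 - 1*56) - 5402) + 1 = ((-77 - 56) - 5402) + 1 = (-133 - 5402) + 1 = -5535 + 1 = -5534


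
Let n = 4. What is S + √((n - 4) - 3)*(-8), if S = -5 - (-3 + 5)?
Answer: -7 - 8*I*√3 ≈ -7.0 - 13.856*I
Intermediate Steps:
S = -7 (S = -5 - 1*2 = -5 - 2 = -7)
S + √((n - 4) - 3)*(-8) = -7 + √((4 - 4) - 3)*(-8) = -7 + √(0 - 3)*(-8) = -7 + √(-3)*(-8) = -7 + (I*√3)*(-8) = -7 - 8*I*√3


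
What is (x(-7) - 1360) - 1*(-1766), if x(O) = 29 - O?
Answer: 442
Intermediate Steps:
(x(-7) - 1360) - 1*(-1766) = ((29 - 1*(-7)) - 1360) - 1*(-1766) = ((29 + 7) - 1360) + 1766 = (36 - 1360) + 1766 = -1324 + 1766 = 442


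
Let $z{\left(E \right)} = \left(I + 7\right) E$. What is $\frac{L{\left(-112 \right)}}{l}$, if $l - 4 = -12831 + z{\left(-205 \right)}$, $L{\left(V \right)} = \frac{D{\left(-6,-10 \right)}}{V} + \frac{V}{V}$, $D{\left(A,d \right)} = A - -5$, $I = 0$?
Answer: $- \frac{113}{1597344} \approx -7.0742 \cdot 10^{-5}$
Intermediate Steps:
$D{\left(A,d \right)} = 5 + A$ ($D{\left(A,d \right)} = A + 5 = 5 + A$)
$L{\left(V \right)} = 1 - \frac{1}{V}$ ($L{\left(V \right)} = \frac{5 - 6}{V} + \frac{V}{V} = - \frac{1}{V} + 1 = 1 - \frac{1}{V}$)
$z{\left(E \right)} = 7 E$ ($z{\left(E \right)} = \left(0 + 7\right) E = 7 E$)
$l = -14262$ ($l = 4 + \left(-12831 + 7 \left(-205\right)\right) = 4 - 14266 = -14262$)
$\frac{L{\left(-112 \right)}}{l} = \frac{\frac{1}{-112} \left(-1 - 112\right)}{-14262} = \left(- \frac{1}{112}\right) \left(-113\right) \left(- \frac{1}{14262}\right) = \frac{113}{112} \left(- \frac{1}{14262}\right) = - \frac{113}{1597344}$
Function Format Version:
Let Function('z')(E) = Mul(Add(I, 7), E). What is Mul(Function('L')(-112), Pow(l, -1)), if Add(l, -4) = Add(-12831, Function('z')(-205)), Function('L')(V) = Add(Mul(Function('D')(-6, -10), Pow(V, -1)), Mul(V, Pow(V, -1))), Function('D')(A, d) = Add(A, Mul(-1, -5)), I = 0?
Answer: Rational(-113, 1597344) ≈ -7.0742e-5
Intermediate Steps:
Function('D')(A, d) = Add(5, A) (Function('D')(A, d) = Add(A, 5) = Add(5, A))
Function('L')(V) = Add(1, Mul(-1, Pow(V, -1))) (Function('L')(V) = Add(Mul(Add(5, -6), Pow(V, -1)), Mul(V, Pow(V, -1))) = Add(Mul(-1, Pow(V, -1)), 1) = Add(1, Mul(-1, Pow(V, -1))))
Function('z')(E) = Mul(7, E) (Function('z')(E) = Mul(Add(0, 7), E) = Mul(7, E))
l = -14262 (l = Add(4, Add(-12831, Mul(7, -205))) = Add(4, Add(-12831, -1435)) = Add(4, -14266) = -14262)
Mul(Function('L')(-112), Pow(l, -1)) = Mul(Mul(Pow(-112, -1), Add(-1, -112)), Pow(-14262, -1)) = Mul(Mul(Rational(-1, 112), -113), Rational(-1, 14262)) = Mul(Rational(113, 112), Rational(-1, 14262)) = Rational(-113, 1597344)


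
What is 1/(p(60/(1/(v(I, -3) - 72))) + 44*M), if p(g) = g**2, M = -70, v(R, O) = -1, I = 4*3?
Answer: 1/19181320 ≈ 5.2134e-8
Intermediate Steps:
I = 12
1/(p(60/(1/(v(I, -3) - 72))) + 44*M) = 1/((60/(1/(-1 - 72)))**2 + 44*(-70)) = 1/((60/(1/(-73)))**2 - 3080) = 1/((60/(-1/73))**2 - 3080) = 1/((60*(-73))**2 - 3080) = 1/((-4380)**2 - 3080) = 1/(19184400 - 3080) = 1/19181320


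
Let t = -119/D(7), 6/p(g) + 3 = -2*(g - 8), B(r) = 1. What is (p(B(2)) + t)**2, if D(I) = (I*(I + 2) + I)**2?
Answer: 16104169/59290000 ≈ 0.27162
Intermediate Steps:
p(g) = 6/(13 - 2*g) (p(g) = 6/(-3 - 2*(g - 8)) = 6/(-3 - 2*(-8 + g)) = 6/(-3 + (16 - 2*g)) = 6/(13 - 2*g))
D(I) = (I + I*(2 + I))**2 (D(I) = (I*(2 + I) + I)**2 = (I + I*(2 + I))**2)
t = -17/700 (t = -119*1/(49*(3 + 7)**2) = -119/(49*10**2) = -119/(49*100) = -119/4900 = -119*1/4900 = -17/700 ≈ -0.024286)
(p(B(2)) + t)**2 = (-6/(-13 + 2*1) - 17/700)**2 = (-6/(-13 + 2) - 17/700)**2 = (-6/(-11) - 17/700)**2 = (-6*(-1/11) - 17/700)**2 = (6/11 - 17/700)**2 = (4013/7700)**2 = 16104169/59290000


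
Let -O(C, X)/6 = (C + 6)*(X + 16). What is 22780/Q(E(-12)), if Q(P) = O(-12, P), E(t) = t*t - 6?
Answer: 5695/1386 ≈ 4.1089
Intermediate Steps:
O(C, X) = -6*(6 + C)*(16 + X) (O(C, X) = -6*(C + 6)*(X + 16) = -6*(6 + C)*(16 + X))
E(t) = -6 + t² (E(t) = t² - 6 = -6 + t²)
Q(P) = 576 + 36*P (Q(P) = -576 - 96*(-12) - 36*P - 6*(-12)*P = -576 + 1152 - 36*P + 72*P = 576 + 36*P)
22780/Q(E(-12)) = 22780/(576 + 36*(-6 + (-12)²)) = 22780/(576 + 36*(-6 + 144)) = 22780/(576 + 36*138) = 22780/(576 + 4968) = 22780/5544 = 22780*(1/5544) = 5695/1386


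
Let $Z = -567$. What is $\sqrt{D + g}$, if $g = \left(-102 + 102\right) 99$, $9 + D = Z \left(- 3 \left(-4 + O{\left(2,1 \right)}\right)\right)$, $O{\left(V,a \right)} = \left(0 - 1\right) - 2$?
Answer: $6 i \sqrt{331} \approx 109.16 i$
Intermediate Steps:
$O{\left(V,a \right)} = -3$ ($O{\left(V,a \right)} = -1 - 2 = -3$)
$D = -11916$ ($D = -9 - 567 \left(- 3 \left(-4 - 3\right)\right) = -9 - 567 \left(\left(-3\right) \left(-7\right)\right) = -9 - 11907 = -11916$)
$g = 0$ ($g = 0 \cdot 99 = 0$)
$\sqrt{D + g} = \sqrt{-11916 + 0} = \sqrt{-11916} = 6 i \sqrt{331}$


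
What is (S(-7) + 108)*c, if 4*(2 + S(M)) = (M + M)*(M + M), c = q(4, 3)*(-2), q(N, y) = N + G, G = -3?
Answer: -310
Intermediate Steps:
q(N, y) = -3 + N (q(N, y) = N - 3 = -3 + N)
c = -2 (c = (-3 + 4)*(-2) = 1*(-2) = -2)
S(M) = -2 + M**2 (S(M) = -2 + ((M + M)*(M + M))/4 = -2 + ((2*M)*(2*M))/4 = -2 + (4*M**2)/4 = -2 + M**2)
(S(-7) + 108)*c = ((-2 + (-7)**2) + 108)*(-2) = ((-2 + 49) + 108)*(-2) = (47 + 108)*(-2) = 155*(-2) = -310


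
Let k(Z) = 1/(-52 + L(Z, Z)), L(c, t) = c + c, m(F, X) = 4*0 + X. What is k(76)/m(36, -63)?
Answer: -1/6300 ≈ -0.00015873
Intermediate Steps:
m(F, X) = X (m(F, X) = 0 + X = X)
L(c, t) = 2*c
k(Z) = 1/(-52 + 2*Z)
k(76)/m(36, -63) = (1/(2*(-26 + 76)))/(-63) = ((1/2)/50)*(-1/63) = ((1/2)*(1/50))*(-1/63) = (1/100)*(-1/63) = -1/6300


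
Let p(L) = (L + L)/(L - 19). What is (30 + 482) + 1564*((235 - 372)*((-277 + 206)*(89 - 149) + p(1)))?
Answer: -8214816244/9 ≈ -9.1276e+8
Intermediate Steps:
p(L) = 2*L/(-19 + L) (p(L) = (2*L)/(-19 + L) = 2*L/(-19 + L))
(30 + 482) + 1564*((235 - 372)*((-277 + 206)*(89 - 149) + p(1))) = (30 + 482) + 1564*((235 - 372)*((-277 + 206)*(89 - 149) + 2*1/(-19 + 1))) = 512 + 1564*(-137*(-71*(-60) + 2*1/(-18))) = 512 + 1564*(-137*(4260 + 2*1*(-1/18))) = 512 + 1564*(-137*(4260 - 1/9)) = 512 + 1564*(-137*38339/9) = 512 + 1564*(-5252443/9) = 512 - 8214820852/9 = -8214816244/9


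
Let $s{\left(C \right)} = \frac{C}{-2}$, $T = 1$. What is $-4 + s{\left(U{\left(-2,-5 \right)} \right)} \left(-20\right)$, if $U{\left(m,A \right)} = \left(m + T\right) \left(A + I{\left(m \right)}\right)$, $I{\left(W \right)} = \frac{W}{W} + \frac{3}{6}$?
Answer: $31$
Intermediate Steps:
$I{\left(W \right)} = \frac{3}{2}$ ($I{\left(W \right)} = 1 + 3 \cdot \frac{1}{6} = 1 + \frac{1}{2} = \frac{3}{2}$)
$U{\left(m,A \right)} = \left(1 + m\right) \left(\frac{3}{2} + A\right)$ ($U{\left(m,A \right)} = \left(m + 1\right) \left(A + \frac{3}{2}\right) = \left(1 + m\right) \left(\frac{3}{2} + A\right)$)
$s{\left(C \right)} = - \frac{C}{2}$ ($s{\left(C \right)} = C \left(- \frac{1}{2}\right) = - \frac{C}{2}$)
$-4 + s{\left(U{\left(-2,-5 \right)} \right)} \left(-20\right) = -4 + - \frac{\frac{3}{2} - 5 + \frac{3}{2} \left(-2\right) - -10}{2} \left(-20\right) = -4 + - \frac{\frac{3}{2} - 5 - 3 + 10}{2} \left(-20\right) = -4 + \left(- \frac{1}{2}\right) \frac{7}{2} \left(-20\right) = -4 - -35 = -4 + 35 = 31$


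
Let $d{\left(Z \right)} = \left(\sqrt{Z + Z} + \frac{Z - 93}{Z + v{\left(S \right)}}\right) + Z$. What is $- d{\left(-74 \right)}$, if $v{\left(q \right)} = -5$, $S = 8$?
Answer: $\frac{5679}{79} - 2 i \sqrt{37} \approx 71.886 - 12.166 i$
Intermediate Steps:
$d{\left(Z \right)} = Z + \sqrt{2} \sqrt{Z} + \frac{-93 + Z}{-5 + Z}$ ($d{\left(Z \right)} = \left(\sqrt{Z + Z} + \frac{Z - 93}{Z - 5}\right) + Z = \left(\sqrt{2 Z} + \frac{-93 + Z}{-5 + Z}\right) + Z = \left(\sqrt{2} \sqrt{Z} + \frac{-93 + Z}{-5 + Z}\right) + Z = Z + \sqrt{2} \sqrt{Z} + \frac{-93 + Z}{-5 + Z}$)
$- d{\left(-74 \right)} = - \frac{-93 + \left(-74\right)^{2} - -296 + \sqrt{2} \left(-74\right)^{\frac{3}{2}} - 5 \sqrt{2} \sqrt{-74}}{-5 - 74} = - \frac{-93 + 5476 + 296 + \sqrt{2} \left(- 74 i \sqrt{74}\right) - 5 \sqrt{2} i \sqrt{74}}{-79} = - \frac{\left(-1\right) \left(-93 + 5476 + 296 - 148 i \sqrt{37} - 10 i \sqrt{37}\right)}{79} = - \frac{\left(-1\right) \left(5679 - 158 i \sqrt{37}\right)}{79} = - (- \frac{5679}{79} + 2 i \sqrt{37}) = \frac{5679}{79} - 2 i \sqrt{37}$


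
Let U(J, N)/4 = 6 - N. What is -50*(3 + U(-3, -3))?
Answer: -1950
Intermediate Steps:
U(J, N) = 24 - 4*N (U(J, N) = 4*(6 - N) = 24 - 4*N)
-50*(3 + U(-3, -3)) = -50*(3 + (24 - 4*(-3))) = -50*(3 + (24 + 12)) = -50*(3 + 36) = -50*39 = -1950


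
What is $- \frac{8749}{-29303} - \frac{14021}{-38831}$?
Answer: $\frac{750589782}{1137864793} \approx 0.65965$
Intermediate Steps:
$- \frac{8749}{-29303} - \frac{14021}{-38831} = \left(-8749\right) \left(- \frac{1}{29303}\right) - - \frac{14021}{38831} = \frac{8749}{29303} + \frac{14021}{38831} = \frac{750589782}{1137864793}$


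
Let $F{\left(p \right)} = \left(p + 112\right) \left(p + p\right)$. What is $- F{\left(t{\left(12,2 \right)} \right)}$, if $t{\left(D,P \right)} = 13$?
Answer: $-3250$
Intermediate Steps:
$F{\left(p \right)} = 2 p \left(112 + p\right)$ ($F{\left(p \right)} = \left(112 + p\right) 2 p = 2 p \left(112 + p\right)$)
$- F{\left(t{\left(12,2 \right)} \right)} = - 2 \cdot 13 \left(112 + 13\right) = - 2 \cdot 13 \cdot 125 = \left(-1\right) 3250 = -3250$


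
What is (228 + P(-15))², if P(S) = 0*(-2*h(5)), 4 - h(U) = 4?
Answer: 51984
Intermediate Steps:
h(U) = 0 (h(U) = 4 - 1*4 = 4 - 4 = 0)
P(S) = 0 (P(S) = 0*(-2*0) = 0*0 = 0)
(228 + P(-15))² = (228 + 0)² = 228² = 51984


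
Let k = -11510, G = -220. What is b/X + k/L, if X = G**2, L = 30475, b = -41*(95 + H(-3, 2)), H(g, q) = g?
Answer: -6720357/14749900 ≈ -0.45562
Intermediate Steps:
b = -3772 (b = -41*(95 - 3) = -41*92 = -3772)
X = 48400 (X = (-220)**2 = 48400)
b/X + k/L = -3772/48400 - 11510/30475 = -3772*1/48400 - 11510*1/30475 = -943/12100 - 2302/6095 = -6720357/14749900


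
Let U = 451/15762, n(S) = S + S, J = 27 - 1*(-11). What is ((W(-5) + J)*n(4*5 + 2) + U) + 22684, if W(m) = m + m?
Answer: 376964443/15762 ≈ 23916.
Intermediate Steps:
J = 38 (J = 27 + 11 = 38)
W(m) = 2*m
n(S) = 2*S
U = 451/15762 (U = 451*(1/15762) = 451/15762 ≈ 0.028613)
((W(-5) + J)*n(4*5 + 2) + U) + 22684 = ((2*(-5) + 38)*(2*(4*5 + 2)) + 451/15762) + 22684 = ((-10 + 38)*(2*(20 + 2)) + 451/15762) + 22684 = (28*(2*22) + 451/15762) + 22684 = (28*44 + 451/15762) + 22684 = (1232 + 451/15762) + 22684 = 19419235/15762 + 22684 = 376964443/15762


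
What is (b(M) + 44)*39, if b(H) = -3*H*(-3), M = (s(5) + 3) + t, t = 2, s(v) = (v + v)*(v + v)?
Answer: 38571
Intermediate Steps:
s(v) = 4*v**2 (s(v) = (2*v)*(2*v) = 4*v**2)
M = 105 (M = (4*5**2 + 3) + 2 = (4*25 + 3) + 2 = (100 + 3) + 2 = 103 + 2 = 105)
b(H) = 9*H
(b(M) + 44)*39 = (9*105 + 44)*39 = (945 + 44)*39 = 989*39 = 38571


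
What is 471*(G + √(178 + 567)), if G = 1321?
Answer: 622191 + 471*√745 ≈ 6.3505e+5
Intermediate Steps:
471*(G + √(178 + 567)) = 471*(1321 + √(178 + 567)) = 471*(1321 + √745) = 622191 + 471*√745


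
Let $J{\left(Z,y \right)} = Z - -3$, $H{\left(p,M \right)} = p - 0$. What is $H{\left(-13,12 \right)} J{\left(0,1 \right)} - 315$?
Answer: $-354$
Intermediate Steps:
$H{\left(p,M \right)} = p$ ($H{\left(p,M \right)} = p + 0 = p$)
$J{\left(Z,y \right)} = 3 + Z$ ($J{\left(Z,y \right)} = Z + 3 = 3 + Z$)
$H{\left(-13,12 \right)} J{\left(0,1 \right)} - 315 = - 13 \left(3 + 0\right) - 315 = \left(-13\right) 3 - 315 = -39 - 315 = -354$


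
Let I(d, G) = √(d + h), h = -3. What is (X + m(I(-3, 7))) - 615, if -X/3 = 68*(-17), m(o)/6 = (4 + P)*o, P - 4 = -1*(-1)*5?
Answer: 2853 + 78*I*√6 ≈ 2853.0 + 191.06*I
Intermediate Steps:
P = 9 (P = 4 - 1*(-1)*5 = 4 + 1*5 = 4 + 5 = 9)
I(d, G) = √(-3 + d) (I(d, G) = √(d - 3) = √(-3 + d))
m(o) = 78*o (m(o) = 6*((4 + 9)*o) = 6*(13*o) = 78*o)
X = 3468 (X = -204*(-17) = -3*(-1156) = 3468)
(X + m(I(-3, 7))) - 615 = (3468 + 78*√(-3 - 3)) - 615 = (3468 + 78*√(-6)) - 615 = (3468 + 78*(I*√6)) - 615 = (3468 + 78*I*√6) - 615 = 2853 + 78*I*√6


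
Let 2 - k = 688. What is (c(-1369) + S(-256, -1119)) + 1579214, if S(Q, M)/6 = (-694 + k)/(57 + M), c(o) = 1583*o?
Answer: -34686407/59 ≈ -5.8791e+5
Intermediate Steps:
k = -686 (k = 2 - 1*688 = 2 - 688 = -686)
S(Q, M) = -8280/(57 + M) (S(Q, M) = 6*((-694 - 686)/(57 + M)) = 6*(-1380/(57 + M)) = -8280/(57 + M))
(c(-1369) + S(-256, -1119)) + 1579214 = (1583*(-1369) - 8280/(57 - 1119)) + 1579214 = (-2167127 - 8280/(-1062)) + 1579214 = (-2167127 - 8280*(-1/1062)) + 1579214 = (-2167127 + 460/59) + 1579214 = -127860033/59 + 1579214 = -34686407/59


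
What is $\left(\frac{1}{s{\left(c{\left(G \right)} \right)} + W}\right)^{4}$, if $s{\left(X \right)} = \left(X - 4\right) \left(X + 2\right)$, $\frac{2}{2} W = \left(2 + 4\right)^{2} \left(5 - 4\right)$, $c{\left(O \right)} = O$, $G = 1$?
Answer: $\frac{1}{531441} \approx 1.8817 \cdot 10^{-6}$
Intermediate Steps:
$W = 36$ ($W = \left(2 + 4\right)^{2} \left(5 - 4\right) = 6^{2} \cdot 1 = 36 \cdot 1 = 36$)
$s{\left(X \right)} = \left(-4 + X\right) \left(2 + X\right)$
$\left(\frac{1}{s{\left(c{\left(G \right)} \right)} + W}\right)^{4} = \left(\frac{1}{\left(-8 + 1^{2} - 2\right) + 36}\right)^{4} = \left(\frac{1}{\left(-8 + 1 - 2\right) + 36}\right)^{4} = \left(\frac{1}{-9 + 36}\right)^{4} = \left(\frac{1}{27}\right)^{4} = \frac{1}{531441}$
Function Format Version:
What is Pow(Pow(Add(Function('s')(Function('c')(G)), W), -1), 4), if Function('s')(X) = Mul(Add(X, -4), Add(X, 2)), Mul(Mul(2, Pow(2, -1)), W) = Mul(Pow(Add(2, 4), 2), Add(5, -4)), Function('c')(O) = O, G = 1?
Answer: Rational(1, 531441) ≈ 1.8817e-6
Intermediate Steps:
W = 36 (W = Mul(Pow(Add(2, 4), 2), Add(5, -4)) = Mul(Pow(6, 2), 1) = Mul(36, 1) = 36)
Function('s')(X) = Mul(Add(-4, X), Add(2, X))
Pow(Pow(Add(Function('s')(Function('c')(G)), W), -1), 4) = Pow(Pow(Add(Add(-8, Pow(1, 2), Mul(-2, 1)), 36), -1), 4) = Pow(Pow(Add(Add(-8, 1, -2), 36), -1), 4) = Pow(Pow(Add(-9, 36), -1), 4) = Pow(Pow(27, -1), 4) = Pow(Rational(1, 27), 4) = Rational(1, 531441)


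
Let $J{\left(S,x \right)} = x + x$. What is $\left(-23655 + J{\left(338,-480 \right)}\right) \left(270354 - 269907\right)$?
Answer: $-11002905$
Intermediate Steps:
$J{\left(S,x \right)} = 2 x$
$\left(-23655 + J{\left(338,-480 \right)}\right) \left(270354 - 269907\right) = \left(-23655 + 2 \left(-480\right)\right) \left(270354 - 269907\right) = \left(-23655 - 960\right) 447 = \left(-24615\right) 447 = -11002905$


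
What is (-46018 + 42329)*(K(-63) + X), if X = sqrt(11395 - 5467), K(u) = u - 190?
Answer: 933317 - 7378*sqrt(1482) ≈ 6.4929e+5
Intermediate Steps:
K(u) = -190 + u
X = 2*sqrt(1482) (X = sqrt(5928) = 2*sqrt(1482) ≈ 76.994)
(-46018 + 42329)*(K(-63) + X) = (-46018 + 42329)*((-190 - 63) + 2*sqrt(1482)) = -3689*(-253 + 2*sqrt(1482)) = 933317 - 7378*sqrt(1482)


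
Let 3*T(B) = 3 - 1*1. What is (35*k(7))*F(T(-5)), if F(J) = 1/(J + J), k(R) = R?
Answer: 735/4 ≈ 183.75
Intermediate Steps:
T(B) = ⅔ (T(B) = (3 - 1*1)/3 = (3 - 1)/3 = (⅓)*2 = ⅔)
F(J) = 1/(2*J)
(35*k(7))*F(T(-5)) = (35*7)*(1/(2*(⅔))) = 245*((½)*(3/2)) = 245*(¾) = 735/4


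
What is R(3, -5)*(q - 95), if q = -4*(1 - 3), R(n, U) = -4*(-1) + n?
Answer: -609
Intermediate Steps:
R(n, U) = 4 + n
q = 8 (q = -4*(-2) = 8)
R(3, -5)*(q - 95) = (4 + 3)*(8 - 95) = 7*(-87) = -609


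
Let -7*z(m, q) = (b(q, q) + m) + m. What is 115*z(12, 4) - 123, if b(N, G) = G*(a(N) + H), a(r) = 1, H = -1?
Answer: -3621/7 ≈ -517.29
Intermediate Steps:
b(N, G) = 0 (b(N, G) = G*(1 - 1) = G*0 = 0)
z(m, q) = -2*m/7 (z(m, q) = -((0 + m) + m)/7 = -(m + m)/7 = -2*m/7)
115*z(12, 4) - 123 = 115*(-2/7*12) - 123 = 115*(-24/7) - 123 = -2760/7 - 123 = -3621/7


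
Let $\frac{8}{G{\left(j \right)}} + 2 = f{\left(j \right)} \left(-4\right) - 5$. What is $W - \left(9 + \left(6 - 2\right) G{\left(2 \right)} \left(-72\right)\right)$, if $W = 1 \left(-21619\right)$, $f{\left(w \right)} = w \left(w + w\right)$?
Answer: $- \frac{281932}{13} \approx -21687.0$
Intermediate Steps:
$f{\left(w \right)} = 2 w^{2}$ ($f{\left(w \right)} = w 2 w = 2 w^{2}$)
$G{\left(j \right)} = \frac{8}{-7 - 8 j^{2}}$ ($G{\left(j \right)} = \frac{8}{-2 + \left(2 j^{2} \left(-4\right) - 5\right)} = \frac{8}{-2 - \left(5 + 8 j^{2}\right)} = \frac{8}{-7 - 8 j^{2}}$)
$W = -21619$
$W - \left(9 + \left(6 - 2\right) G{\left(2 \right)} \left(-72\right)\right) = -21619 - \left(9 + \left(6 - 2\right) \left(- \frac{8}{7 + 8 \cdot 2^{2}}\right) \left(-72\right)\right) = -21619 - \left(9 + 4 \left(- \frac{8}{7 + 8 \cdot 4}\right) \left(-72\right)\right) = -21619 - \left(9 + 4 \left(- \frac{8}{7 + 32}\right) \left(-72\right)\right) = -21619 - \left(9 + 4 \left(- \frac{8}{39}\right) \left(-72\right)\right) = -21619 - \left(9 - - \frac{768}{13}\right) = -21619 - \left(9 + \frac{768}{13}\right) = -21619 - \frac{885}{13} = - \frac{281932}{13}$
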